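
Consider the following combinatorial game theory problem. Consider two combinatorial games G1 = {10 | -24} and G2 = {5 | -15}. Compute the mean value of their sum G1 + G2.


G1 = {10 | -24}, G2 = {5 | -15}
Each is a switch {a | b} with numbers a > b; its mean value is (a + b)/2, and mean value is additive over game sums: m(G1 + G2) = m(G1) + m(G2).
Mean of G1 = (10 + (-24))/2 = -14/2 = -7
Mean of G2 = (5 + (-15))/2 = -10/2 = -5
Mean of G1 + G2 = -7 + -5 = -12

-12


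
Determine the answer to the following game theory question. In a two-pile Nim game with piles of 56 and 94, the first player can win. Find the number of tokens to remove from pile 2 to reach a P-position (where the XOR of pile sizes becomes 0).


Piles: 56 and 94
Current XOR: 56 XOR 94 = 102 (non-zero, so this is an N-position).
To make the XOR zero, we need to find a move that balances the piles.
For pile 2 (size 94): target = 94 XOR 102 = 56
We reduce pile 2 from 94 to 56.
Tokens removed: 94 - 56 = 38
Verification: 56 XOR 56 = 0

38


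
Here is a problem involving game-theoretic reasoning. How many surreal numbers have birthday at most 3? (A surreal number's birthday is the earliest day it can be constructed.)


Day 0: {|} = 0 is born. Count = 1.
Day n: the number of surreal numbers born by day n is 2^(n+1) - 1.
By day 0: 2^1 - 1 = 1
By day 1: 2^2 - 1 = 3
By day 2: 2^3 - 1 = 7
By day 3: 2^4 - 1 = 15
By day 3: 15 surreal numbers.

15


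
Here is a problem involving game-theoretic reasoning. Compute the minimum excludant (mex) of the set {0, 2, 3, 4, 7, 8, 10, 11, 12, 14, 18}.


Set = {0, 2, 3, 4, 7, 8, 10, 11, 12, 14, 18}
0 is in the set.
1 is NOT in the set. This is the mex.
mex = 1

1


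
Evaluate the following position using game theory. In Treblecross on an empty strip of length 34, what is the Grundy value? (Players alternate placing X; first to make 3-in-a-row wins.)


Treblecross: place X on empty cells; 3-in-a-row wins.
Playing within two cells of an existing X lets the opponent win at once, so sensible play treats the cells i-2..i+2 around each X as dead. The player left with no safe cell loses, so this is a normal-play take-away game on strips of safe cells.
Placing X at cell i (0-indexed) of a strip of k safe cells leaves independent strips of sizes max(0, i-2) and max(0, k-i-3). Hence G(k) = mex{ G(max(0,i-2)) XOR G(max(0,k-i-3)) : 0 <= i < k }, with G(0) = 0.
G(1): splits (0,0):0^0=0 -> mex({0}) = 1
G(2): splits (0,0):0^0=0 -> mex({0}) = 1
G(3): splits (0,0):0^0=0 -> mex({0}) = 1
G(4): splits (0,1):0^1=1 (0,0):0^0=0 -> mex({0, 1}) = 2
G(5): splits (0,2):0^1=1 (0,1):0^1=1 (0,0):0^0=0 -> mex({0, 1}) = 2
G(6) = mex({1}) = 0
G(7) = mex({0, 1, 2}) = 3
G(8) = mex({0, 1, 2}) = 3
G(9) = mex({0, 2}) = 1
G(10) = mex({0, 2, 3}) = 1
G(11) = mex({0, 3}) = 1
G(12) = mex({1, 3}) = 0
G(13) = mex({0, 1, 2, 3}) = 4
G(14) = mex({0, 1, 2}) = 3
G(15) = mex({0, 1, 2}) = 3
G(16) = mex({0, 1, 2, 4}) = 3
G(17) = mex({0, 1, 3, 4}) = 2
G(18) = mex({0, 1, 3, 4}) = 2
G(19) = mex({0, 1, 3, 5}) = 2
G(20) = mex({0, 1, 2, 3, 5}) = 4
G(21) = mex({0, 1, 2, 3, 5}) = 4
G(22) = mex({1, 2, 6}) = 0
G(23) = mex({0, 1, 2, 3, 4, 6}) = 5
G(24) = mex({0, 1, 2, 3, 4}) = 5
G(25) = mex({0, 1, 3, 4, 7}) = 2
G(26) = mex({0, 1, 3, 4, 5, 7}) = 2
G(27) = mex({0, 1, 3, 5}) = 2
G(28) = mex({0, 1, 2, 5}) = 3
G(29) = mex({0, 1, 2, 4, 5, 6}) = 3
G(30) = mex({1, 2, 4, 6}) = 0
G(31) = mex({0, 1, 2, 3, 4, 6}) = 5
G(32) = mex({1, 2, 3, 4, 7}) = 0
G(33) = mex({0, 3, 7}) = 1
G(34) = mex({0, 2, 3, 5, 7}) = 1
Therefore G(34) = 1.

1


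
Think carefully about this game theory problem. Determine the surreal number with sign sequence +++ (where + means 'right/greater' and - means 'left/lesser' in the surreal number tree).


Sign expansion: +++
Rule: track bounds (lo, hi), initially (-inf, +inf). On '+', the current value becomes lo and we move to the simplest number in (value, hi): value + 1 if hi = +inf, otherwise the midpoint (value + hi)/2. On '-', the current value becomes hi and we move to value - 1 if lo = -inf, otherwise the midpoint (lo + value)/2.
Start at 0.
Step 1: sign = +, move right. Bounds: (0, +inf). Value = 1
Step 2: sign = +, move right. Bounds: (1, +inf). Value = 2
Step 3: sign = +, move right. Bounds: (2, +inf). Value = 3
The surreal number with sign expansion +++ is 3.

3


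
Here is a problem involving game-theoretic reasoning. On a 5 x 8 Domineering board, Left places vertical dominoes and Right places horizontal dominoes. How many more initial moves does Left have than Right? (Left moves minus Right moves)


Board is 5 x 8 (rows x cols).
Left (vertical) placements: (rows-1) * cols = 4 * 8 = 32
Right (horizontal) placements: rows * (cols-1) = 5 * 7 = 35
Advantage = Left - Right = 32 - 35 = -3

-3


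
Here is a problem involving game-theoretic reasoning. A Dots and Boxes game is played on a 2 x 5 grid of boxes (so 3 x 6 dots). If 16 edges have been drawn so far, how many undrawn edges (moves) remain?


Grid: 2 x 5 boxes, i.e. 3 rows and 6 columns of dots.
Horizontal edges: (rows + 1) * cols = 3 * 5 = 15
Vertical edges: rows * (cols + 1) = 2 * 6 = 12
Total edges: 15 + 12 = 27
Edges drawn: 16
Remaining: 27 - 16 = 11

11


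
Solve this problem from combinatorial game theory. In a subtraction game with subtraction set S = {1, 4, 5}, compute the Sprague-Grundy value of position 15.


The subtraction set is S = {1, 4, 5}.
G(k) = mex{ G(k - s) : s in S, s <= k }. We compute iteratively: G(0) = 0.
G(1) = mex({0}) = 1
G(2) = mex({1}) = 0
G(3) = mex({0}) = 1
G(4) = mex({0, 1}) = 2
G(5) = mex({0, 1, 2}) = 3
G(6) = mex({0, 1, 3}) = 2
G(7) = mex({0, 1, 2}) = 3
G(8) = mex({1, 2, 3}) = 0
G(9) = mex({0, 2, 3}) = 1
G(10) = mex({1, 2, 3}) = 0
G(11) = mex({0, 2, 3}) = 1
G(12) = mex({0, 1, 3}) = 2
Observe that G(8)..G(12) = 0, 1, 0, 1, 2 repeats G(0)..G(4) = 0, 1, 0, 1, 2.
For k >= max(S) = 5, G(k) is determined by the previous 5 values G(k-5)..G(k-1); a window of 5 consecutive values has recurred shifted by 8, so by induction G(k + 8) = G(k) for all k >= 0: the sequence is periodic from the start with period 8.
One period: G(0..7) = 0, 1, 0, 1, 2, 3, 2, 3.
15 mod 8 = 7, so G(15) = G(7) = 3.

3


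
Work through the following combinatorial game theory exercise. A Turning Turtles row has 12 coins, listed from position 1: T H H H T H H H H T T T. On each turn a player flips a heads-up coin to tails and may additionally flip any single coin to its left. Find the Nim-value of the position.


Coins: T H H H T H H H H T T T
Key fact: a single head at position k behaves exactly like a Nim heap of size k (turning it to T and optionally flipping a coin at j < k corresponds to moving the heap from k to j, or to 0), and heads combine as a disjunctive sum (two heads at the same place would cancel, matching j XOR j = 0). So the Nim-value is the XOR of the 1-indexed positions of the heads.
Face-up positions (1-indexed): [2, 3, 4, 6, 7, 8, 9]
XOR 0 with 2: 0 XOR 2 = 2
XOR 2 with 3: 2 XOR 3 = 1
XOR 1 with 4: 1 XOR 4 = 5
XOR 5 with 6: 5 XOR 6 = 3
XOR 3 with 7: 3 XOR 7 = 4
XOR 4 with 8: 4 XOR 8 = 12
XOR 12 with 9: 12 XOR 9 = 5
Nim-value = 5

5


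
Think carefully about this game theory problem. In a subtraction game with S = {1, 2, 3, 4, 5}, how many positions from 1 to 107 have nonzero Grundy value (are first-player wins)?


Subtraction set S = {1, 2, 3, 4, 5}, so G(n) = n mod 6.
G(n) = 0 when n is a multiple of 6.
Multiples of 6 in [1, 107]: 17
N-positions (nonzero Grundy) = 107 - 17 = 90

90


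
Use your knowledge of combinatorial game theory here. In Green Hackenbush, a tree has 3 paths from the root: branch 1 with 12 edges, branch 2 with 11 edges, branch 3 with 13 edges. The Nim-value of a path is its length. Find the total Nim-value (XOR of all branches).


The tree has 3 branches from the ground vertex.
In Green Hackenbush, the Nim-value of a simple path of length k is k.
Branch 1: length 12, Nim-value = 12
Branch 2: length 11, Nim-value = 11
Branch 3: length 13, Nim-value = 13
Total Nim-value = XOR of all branch values:
0 XOR 12 = 12
12 XOR 11 = 7
7 XOR 13 = 10
Nim-value of the tree = 10

10


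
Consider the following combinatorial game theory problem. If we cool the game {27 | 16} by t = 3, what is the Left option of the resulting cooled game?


Original game: {27 | 16} (a switch {a | b} with a > b).
Cooling by t (for t below the temperature (a - b)/2 = 11/2) taxes each move by t: {a | b} cooled by t is {a - t | b + t}.
Cooling amount: t = 3
Cooled Left option: 27 - 3 = 24
Cooled Right option: 16 + 3 = 19
Cooled game: {24 | 19}
Left option = 24

24


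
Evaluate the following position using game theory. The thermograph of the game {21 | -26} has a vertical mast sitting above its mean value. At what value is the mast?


Game = {21 | -26}, a switch {a | b} with numbers a > b.
Its thermograph has left wall a - t and right wall b + t, which meet at t = (a - b)/2, where both equal (a + b)/2. So the mast (mean value) is at (a + b)/2.
Mean = (21 + (-26))/2 = -5/2 = -5/2

-5/2


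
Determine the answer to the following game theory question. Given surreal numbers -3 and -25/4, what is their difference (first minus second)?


x = -3, y = -25/4
Converting to common denominator: 4
x = -12/4, y = -25/4
x - y = -3 - -25/4 = 13/4

13/4


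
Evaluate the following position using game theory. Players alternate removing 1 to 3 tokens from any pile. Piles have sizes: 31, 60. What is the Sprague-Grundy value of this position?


Subtraction set: {1, 2, 3}
For this subtraction set, G(n) = n mod 4 (period = max + 1 = 4).
Pile 1 (size 31): G(31) = 31 mod 4 = 3
Pile 2 (size 60): G(60) = 60 mod 4 = 0
Total Grundy value = XOR of all: 3 XOR 0 = 3

3


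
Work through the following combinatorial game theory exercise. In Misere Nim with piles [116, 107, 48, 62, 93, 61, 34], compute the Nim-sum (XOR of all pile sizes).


We need the XOR (exclusive or) of all pile sizes.
After XOR-ing pile 1 (size 116): 0 XOR 116 = 116
After XOR-ing pile 2 (size 107): 116 XOR 107 = 31
After XOR-ing pile 3 (size 48): 31 XOR 48 = 47
After XOR-ing pile 4 (size 62): 47 XOR 62 = 17
After XOR-ing pile 5 (size 93): 17 XOR 93 = 76
After XOR-ing pile 6 (size 61): 76 XOR 61 = 113
After XOR-ing pile 7 (size 34): 113 XOR 34 = 83
The Nim-value of this position is 83.

83


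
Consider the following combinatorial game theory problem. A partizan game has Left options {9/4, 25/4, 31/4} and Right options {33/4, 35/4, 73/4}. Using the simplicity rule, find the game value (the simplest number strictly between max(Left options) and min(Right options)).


Left options: {9/4, 25/4, 31/4}, max = 31/4
Right options: {33/4, 35/4, 73/4}, min = 33/4
All options are numbers and max(Left) < min(Right), so by the simplicity theorem the value is the simplest (earliest-born) number strictly between 31/4 and 33/4.
The only integer strictly between 31/4 and 33/4 is 8.
No non-integer in the interval can be simpler: if x is a non-integer in the interval, then floor(x) or ceil(x) also lies in the interval (the interval contains an integer), and both are proper prefixes of x's sign expansion, i.e. born earlier. So the game value is 8.
Game value = 8

8


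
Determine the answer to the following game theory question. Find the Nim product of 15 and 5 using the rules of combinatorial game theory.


Nim multiplication is bilinear over XOR: (u XOR v) * w = (u*w) XOR (v*w).
So we split each operand into its bit components and XOR the pairwise Nim products.
15 = 1 + 2 + 4 + 8 (as XOR of powers of 2).
5 = 1 + 4 (as XOR of powers of 2).
Using the standard Nim-product table on single bits:
  2*2 = 3,   2*4 = 8,   2*8 = 12,
  4*4 = 6,   4*8 = 11,  8*8 = 13,
and  1*x = x (identity), k*l = l*k (commutative).
Pairwise Nim products:
  1 * 1 = 1
  1 * 4 = 4
  2 * 1 = 2
  2 * 4 = 8
  4 * 1 = 4
  4 * 4 = 6
  8 * 1 = 8
  8 * 4 = 11
XOR them: 1 XOR 4 XOR 2 XOR 8 XOR 4 XOR 6 XOR 8 XOR 11 = 14.
Result: 15 * 5 = 14 (in Nim).

14


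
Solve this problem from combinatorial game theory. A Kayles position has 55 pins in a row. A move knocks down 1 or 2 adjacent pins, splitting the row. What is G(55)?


Kayles: a move removes 1 or 2 adjacent pins from a contiguous row.
Removing pins from a row of k leaves two independent rows (a, b) with a + b = k - 1 (one pin) or a + b = k - 2 (two pins); an end removal gives a = 0.
By Sprague-Grundy, G(k) = mex{ G(a) XOR G(b) } over all these splits. G(0) = 0.
G(1): splits (0,0):0^0=0 -> mex({0}) = 1
G(2): splits (0,1):0^1=1 (0,0):0^0=0 -> mex({0, 1}) = 2
G(3): splits (0,2):0^2=2 (1,1):1^1=0 (0,1):0^1=1 -> mex({0, 1, 2}) = 3
G(4): splits (0,3):0^3=3 (1,2):1^2=3 (0,2):0^2=2 (1,1):1^1=0 -> mex({0, 2, 3}) = 1
G(5): splits (0,4):0^1=1 (1,3):1^3=2 (2,2):2^2=0 (0,3):0^3=3 (1,2):1^2=3 -> mex({0, 1, 2, 3}) = 4
G(6) = mex({0, 1, 2, 4}) = 3
G(7) = mex({0, 1, 3, 4, 5}) = 2
G(8) = mex({0, 2, 3, 5, 6}) = 1
G(9) = mex({0, 1, 2, 3, 6, 7}) = 4
G(10) = mex({0, 1, 3, 4, 5, 7}) = 2
G(11) = mex({0, 1, 2, 3, 4, 5}) = 6
G(12) = mex({0, 1, 2, 3, 5, 6, 7}) = 4
G(13) = mex({0, 2, 3, 4, 6, 7}) = 1
G(14) = mex({0, 1, 4, 5, 6, 7}) = 2
G(15) = mex({0, 1, 2, 3, 4, 5, 6}) = 7
G(16) = mex({0, 2, 3, 5, 6, 7}) = 1
G(17) = mex({0, 1, 2, 3, 5, 6, 7}) = 4
G(18) = mex({0, 1, 2, 4, 5, 6}) = 3
G(19) = mex({0, 1, 3, 4, 5, 7}) = 2
G(20) = mex({0, 2, 3, 4, 5, 6, 7}) = 1
G(21) = mex({0, 1, 2, 3, 5, 6, 7}) = 4
G(22) = mex({0, 1, 2, 3, 4, 5, 7}) = 6
G(23) = mex({0, 1, 2, 3, 4, 5, 6}) = 7
G(24) = mex({0, 1, 2, 3, 5, 6, 7}) = 4
G(25) = mex({0, 2, 3, 4, 6, 7}) = 1
G(26) = mex({0, 1, 3, 4, 5, 6, 7}) = 2
G(27) = mex({0, 1, 2, 3, 4, 5, 6, 7}) = 8
G(28) = mex({0, 1, 2, 3, 4, 6, 7, 8}) = 5
G(29) = mex({0, 1, 2, 3, 5, 6, 7, 8, 9}) = 4
G(30) = mex({0, 1, 2, 3, 4, 5, 6, 9, 10}) = 7
G(31) = mex({0, 1, 3, 4, 5, 7, 10, 11}) = 2
G(32) = mex({0, 2, 3, 4, 5, 6, 7, 9, 11}) = 1
G(33) = mex({0, 1, 2, 3, 4, 5, 6, 7, 9, 12}) = 8
G(34) = mex({0, 1, 2, 3, 4, 5, 7, 8, 11, 12}) = 6
G(35) = mex({0, 1, 2, 3, 4, 5, 6, 8, 9, 10, 11}) = 7
G(36) = mex({0, 1, 2, 3, 5, 6, 7, 9, 10}) = 4
G(37) = mex({0, 2, 3, 4, 6, 7, 9, 10, 11, 12}) = 1
G(38) = mex({0, 1, 3, 4, 5, 6, 7, 9, 10, 11, 12}) = 2
G(39) = mex({0, 1, 2, 4, 5, 6, 7, 9, 10, 12, 14}) = 3
G(40) = mex({0, 2, 3, 4, 6, 7, 11, 12, 14}) = 1
G(41) = mex({0, 1, 2, 3, 5, 6, 7, 9, 10, 11, 12}) = 4
G(42) = mex({0, 1, 2, 3, 4, 5, 6, 9, 10}) = 7
G(43) = mex({0, 1, 3, 4, 5, 7, 9, 10, 12, 15}) = 2
G(44) = mex({0, 2, 3, 4, 5, 6, 7, 9, 10, 12, 15}) = 1
G(45) = mex({0, 1, 2, 3, 4, 5, 6, 7, 9, 10, 12, 14}) = 8
G(46) = mex({0, 1, 3, 4, 5, 7, 8, 11, 12, 14}) = 2
G(47) = mex({0, 1, 2, 3, 4, 5, 6, 8, 9, 10, 11, 12}) = 7
G(48) = mex({0, 1, 2, 3, 5, 6, 7, 9, 10}) = 4
G(49) = mex({0, 2, 3, 4, 6, 7, 9, 10, 11, 12, 15}) = 1
G(50) = mex({0, 1, 4, 5, 6, 7, 9, 11, 12, 14, 15}) = 2
G(51) = mex({0, 1, 2, 3, 4, 5, 6, 7, 9, 12, 14, 15}) = 8
G(52) = mex({0, 2, 3, 4, 5, 6, 7, 8, 11, 12, 15}) = 1
G(53) = mex({0, 1, 2, 3, 5, 6, 7, 8, 9, 10, 11, 12}) = 4
G(54) = mex({0, 1, 2, 3, 4, 5, 6, 9, 10}) = 7
G(55) = mex({0, 1, 3, 4, 5, 7, 9, 10, 11, 12}) = 2
Therefore G(55) = 2.

2


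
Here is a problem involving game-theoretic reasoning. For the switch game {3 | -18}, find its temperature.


The game is {3 | -18}, a switch {a | b} with numbers a > b.
Cooling {a | b} by t gives {a - t | b + t}, which stops being hot when a - t = b + t, i.e. at t = (a - b)/2. So the temperature of a switch is (a - b)/2.
Temperature = (Left option - Right option) / 2
= (3 - (-18)) / 2
= 21 / 2
= 21/2

21/2


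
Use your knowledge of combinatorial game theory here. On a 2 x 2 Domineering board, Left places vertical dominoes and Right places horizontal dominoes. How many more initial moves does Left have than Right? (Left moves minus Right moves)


Board is 2 x 2 (rows x cols).
Left (vertical) placements: (rows-1) * cols = 1 * 2 = 2
Right (horizontal) placements: rows * (cols-1) = 2 * 1 = 2
Advantage = Left - Right = 2 - 2 = 0

0


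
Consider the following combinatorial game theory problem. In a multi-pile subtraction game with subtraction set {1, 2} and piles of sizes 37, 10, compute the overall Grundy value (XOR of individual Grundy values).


Subtraction set: {1, 2}
For this subtraction set, G(n) = n mod 3 (period = max + 1 = 3).
Pile 1 (size 37): G(37) = 37 mod 3 = 1
Pile 2 (size 10): G(10) = 10 mod 3 = 1
Total Grundy value = XOR of all: 1 XOR 1 = 0

0


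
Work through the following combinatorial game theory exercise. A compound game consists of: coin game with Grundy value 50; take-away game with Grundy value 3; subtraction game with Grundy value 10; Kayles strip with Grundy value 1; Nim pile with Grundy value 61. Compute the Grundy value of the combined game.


By the Sprague-Grundy theorem, the Grundy value of a sum of games is the XOR of individual Grundy values.
coin game: Grundy value = 50. Running XOR: 0 XOR 50 = 50
take-away game: Grundy value = 3. Running XOR: 50 XOR 3 = 49
subtraction game: Grundy value = 10. Running XOR: 49 XOR 10 = 59
Kayles strip: Grundy value = 1. Running XOR: 59 XOR 1 = 58
Nim pile: Grundy value = 61. Running XOR: 58 XOR 61 = 7
The combined Grundy value is 7.

7


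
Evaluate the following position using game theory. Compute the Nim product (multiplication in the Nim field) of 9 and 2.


Nim multiplication is bilinear over XOR: (u XOR v) * w = (u*w) XOR (v*w).
So we split each operand into its bit components and XOR the pairwise Nim products.
9 = 1 + 8 (as XOR of powers of 2).
2 = 2 (as XOR of powers of 2).
Using the standard Nim-product table on single bits:
  2*2 = 3,   2*4 = 8,   2*8 = 12,
  4*4 = 6,   4*8 = 11,  8*8 = 13,
and  1*x = x (identity), k*l = l*k (commutative).
Pairwise Nim products:
  1 * 2 = 2
  8 * 2 = 12
XOR them: 2 XOR 12 = 14.
Result: 9 * 2 = 14 (in Nim).

14


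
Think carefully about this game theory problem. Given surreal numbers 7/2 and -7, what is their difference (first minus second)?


x = 7/2, y = -7
Converting to common denominator: 2
x = 7/2, y = -14/2
x - y = 7/2 - -7 = 21/2

21/2


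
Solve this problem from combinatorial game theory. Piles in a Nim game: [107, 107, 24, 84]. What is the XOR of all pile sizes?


We need the XOR (exclusive or) of all pile sizes.
After XOR-ing pile 1 (size 107): 0 XOR 107 = 107
After XOR-ing pile 2 (size 107): 107 XOR 107 = 0
After XOR-ing pile 3 (size 24): 0 XOR 24 = 24
After XOR-ing pile 4 (size 84): 24 XOR 84 = 76
The Nim-value of this position is 76.

76


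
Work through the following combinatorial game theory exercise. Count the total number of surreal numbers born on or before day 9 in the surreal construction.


Day 0: {|} = 0 is born. Count = 1.
Day n: the number of surreal numbers born by day n is 2^(n+1) - 1.
By day 0: 2^1 - 1 = 1
By day 1: 2^2 - 1 = 3
By day 2: 2^3 - 1 = 7
By day 3: 2^4 - 1 = 15
By day 4: 2^5 - 1 = 31
By day 5: 2^6 - 1 = 63
By day 6: 2^7 - 1 = 127
By day 7: 2^8 - 1 = 255
By day 8: 2^9 - 1 = 511
By day 9: 2^10 - 1 = 1023
By day 9: 1023 surreal numbers.

1023


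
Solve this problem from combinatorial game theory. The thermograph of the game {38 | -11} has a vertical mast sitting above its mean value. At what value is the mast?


Game = {38 | -11}, a switch {a | b} with numbers a > b.
Its thermograph has left wall a - t and right wall b + t, which meet at t = (a - b)/2, where both equal (a + b)/2. So the mast (mean value) is at (a + b)/2.
Mean = (38 + (-11))/2 = 27/2 = 27/2

27/2


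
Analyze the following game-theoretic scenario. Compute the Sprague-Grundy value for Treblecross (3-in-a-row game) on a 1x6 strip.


Treblecross: place X on empty cells; 3-in-a-row wins.
Playing within two cells of an existing X lets the opponent win at once, so sensible play treats the cells i-2..i+2 around each X as dead. The player left with no safe cell loses, so this is a normal-play take-away game on strips of safe cells.
Placing X at cell i (0-indexed) of a strip of k safe cells leaves independent strips of sizes max(0, i-2) and max(0, k-i-3). Hence G(k) = mex{ G(max(0,i-2)) XOR G(max(0,k-i-3)) : 0 <= i < k }, with G(0) = 0.
G(1): splits (0,0):0^0=0 -> mex({0}) = 1
G(2): splits (0,0):0^0=0 -> mex({0}) = 1
G(3): splits (0,0):0^0=0 -> mex({0}) = 1
G(4): splits (0,1):0^1=1 (0,0):0^0=0 -> mex({0, 1}) = 2
G(5): splits (0,2):0^1=1 (0,1):0^1=1 (0,0):0^0=0 -> mex({0, 1}) = 2
G(6) = mex({1}) = 0
Therefore G(6) = 0.

0


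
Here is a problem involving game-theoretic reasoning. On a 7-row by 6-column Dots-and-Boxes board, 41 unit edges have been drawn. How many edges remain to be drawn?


Grid: 7 x 6 boxes, i.e. 8 rows and 7 columns of dots.
Horizontal edges: (rows + 1) * cols = 8 * 6 = 48
Vertical edges: rows * (cols + 1) = 7 * 7 = 49
Total edges: 48 + 49 = 97
Edges drawn: 41
Remaining: 97 - 41 = 56

56


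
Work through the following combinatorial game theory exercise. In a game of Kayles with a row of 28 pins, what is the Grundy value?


Kayles: a move removes 1 or 2 adjacent pins from a contiguous row.
Removing pins from a row of k leaves two independent rows (a, b) with a + b = k - 1 (one pin) or a + b = k - 2 (two pins); an end removal gives a = 0.
By Sprague-Grundy, G(k) = mex{ G(a) XOR G(b) } over all these splits. G(0) = 0.
G(1): splits (0,0):0^0=0 -> mex({0}) = 1
G(2): splits (0,1):0^1=1 (0,0):0^0=0 -> mex({0, 1}) = 2
G(3): splits (0,2):0^2=2 (1,1):1^1=0 (0,1):0^1=1 -> mex({0, 1, 2}) = 3
G(4): splits (0,3):0^3=3 (1,2):1^2=3 (0,2):0^2=2 (1,1):1^1=0 -> mex({0, 2, 3}) = 1
G(5): splits (0,4):0^1=1 (1,3):1^3=2 (2,2):2^2=0 (0,3):0^3=3 (1,2):1^2=3 -> mex({0, 1, 2, 3}) = 4
G(6) = mex({0, 1, 2, 4}) = 3
G(7) = mex({0, 1, 3, 4, 5}) = 2
G(8) = mex({0, 2, 3, 5, 6}) = 1
G(9) = mex({0, 1, 2, 3, 6, 7}) = 4
G(10) = mex({0, 1, 3, 4, 5, 7}) = 2
G(11) = mex({0, 1, 2, 3, 4, 5}) = 6
G(12) = mex({0, 1, 2, 3, 5, 6, 7}) = 4
G(13) = mex({0, 2, 3, 4, 6, 7}) = 1
G(14) = mex({0, 1, 4, 5, 6, 7}) = 2
G(15) = mex({0, 1, 2, 3, 4, 5, 6}) = 7
G(16) = mex({0, 2, 3, 5, 6, 7}) = 1
G(17) = mex({0, 1, 2, 3, 5, 6, 7}) = 4
G(18) = mex({0, 1, 2, 4, 5, 6}) = 3
G(19) = mex({0, 1, 3, 4, 5, 7}) = 2
G(20) = mex({0, 2, 3, 4, 5, 6, 7}) = 1
G(21) = mex({0, 1, 2, 3, 5, 6, 7}) = 4
G(22) = mex({0, 1, 2, 3, 4, 5, 7}) = 6
G(23) = mex({0, 1, 2, 3, 4, 5, 6}) = 7
G(24) = mex({0, 1, 2, 3, 5, 6, 7}) = 4
G(25) = mex({0, 2, 3, 4, 6, 7}) = 1
G(26) = mex({0, 1, 3, 4, 5, 6, 7}) = 2
G(27) = mex({0, 1, 2, 3, 4, 5, 6, 7}) = 8
G(28) = mex({0, 1, 2, 3, 4, 6, 7, 8}) = 5
Therefore G(28) = 5.

5


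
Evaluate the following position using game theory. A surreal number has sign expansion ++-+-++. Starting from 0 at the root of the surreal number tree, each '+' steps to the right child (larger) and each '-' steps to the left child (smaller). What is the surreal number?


Sign expansion: ++-+-++
Rule: track bounds (lo, hi), initially (-inf, +inf). On '+', the current value becomes lo and we move to the simplest number in (value, hi): value + 1 if hi = +inf, otherwise the midpoint (value + hi)/2. On '-', the current value becomes hi and we move to value - 1 if lo = -inf, otherwise the midpoint (lo + value)/2.
Start at 0.
Step 1: sign = +, move right. Bounds: (0, +inf). Value = 1
Step 2: sign = +, move right. Bounds: (1, +inf). Value = 2
Step 3: sign = -, move left. Bounds: (1, 2). Value = 3/2
Step 4: sign = +, move right. Bounds: (3/2, 2). Value = 7/4
Step 5: sign = -, move left. Bounds: (3/2, 7/4). Value = 13/8
Step 6: sign = +, move right. Bounds: (13/8, 7/4). Value = 27/16
Step 7: sign = +, move right. Bounds: (27/16, 7/4). Value = 55/32
The surreal number with sign expansion ++-+-++ is 55/32.

55/32


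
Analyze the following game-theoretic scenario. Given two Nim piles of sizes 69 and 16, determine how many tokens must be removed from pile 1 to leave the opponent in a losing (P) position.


Piles: 69 and 16
Current XOR: 69 XOR 16 = 85 (non-zero, so this is an N-position).
To make the XOR zero, we need to find a move that balances the piles.
For pile 1 (size 69): target = 69 XOR 85 = 16
We reduce pile 1 from 69 to 16.
Tokens removed: 69 - 16 = 53
Verification: 16 XOR 16 = 0

53


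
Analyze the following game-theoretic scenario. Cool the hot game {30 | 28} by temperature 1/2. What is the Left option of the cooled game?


Original game: {30 | 28} (a switch {a | b} with a > b).
Cooling by t (for t below the temperature (a - b)/2 = 1) taxes each move by t: {a | b} cooled by t is {a - t | b + t}.
Cooling amount: t = 1/2
Cooled Left option: 30 - 1/2 = 59/2
Cooled Right option: 28 + 1/2 = 57/2
Cooled game: {59/2 | 57/2}
Left option = 59/2

59/2


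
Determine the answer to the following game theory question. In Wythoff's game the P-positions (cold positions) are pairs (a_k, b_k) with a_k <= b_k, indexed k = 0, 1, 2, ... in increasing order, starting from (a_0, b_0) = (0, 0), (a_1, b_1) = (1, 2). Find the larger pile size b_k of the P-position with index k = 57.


By Wythoff's theorem, a_k = floor(k * phi) and b_k = floor(k * phi^2) = a_k + k, where phi = (1 + sqrt(5))/2 is the golden ratio.
phi = (1 + sqrt(5))/2 = 1.618034
phi^2 = phi + 1 = 2.618034
k = 57
k * phi^2 = 57 * 2.618034 = 149.227937
b_57 = floor(k * phi^2) = 149 (check: a_57 + k = 92 + 57 = 149)

149


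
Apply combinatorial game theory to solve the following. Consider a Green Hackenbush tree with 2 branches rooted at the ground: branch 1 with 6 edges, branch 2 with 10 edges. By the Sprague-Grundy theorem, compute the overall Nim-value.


The tree has 2 branches from the ground vertex.
In Green Hackenbush, the Nim-value of a simple path of length k is k.
Branch 1: length 6, Nim-value = 6
Branch 2: length 10, Nim-value = 10
Total Nim-value = XOR of all branch values:
0 XOR 6 = 6
6 XOR 10 = 12
Nim-value of the tree = 12

12


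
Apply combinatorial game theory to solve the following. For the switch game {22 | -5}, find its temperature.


The game is {22 | -5}, a switch {a | b} with numbers a > b.
Cooling {a | b} by t gives {a - t | b + t}, which stops being hot when a - t = b + t, i.e. at t = (a - b)/2. So the temperature of a switch is (a - b)/2.
Temperature = (Left option - Right option) / 2
= (22 - (-5)) / 2
= 27 / 2
= 27/2

27/2


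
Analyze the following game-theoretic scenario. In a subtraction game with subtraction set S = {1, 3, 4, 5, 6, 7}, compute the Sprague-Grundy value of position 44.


The subtraction set is S = {1, 3, 4, 5, 6, 7}.
G(k) = mex{ G(k - s) : s in S, s <= k }. We compute iteratively: G(0) = 0.
G(1) = mex({0}) = 1
G(2) = mex({1}) = 0
G(3) = mex({0}) = 1
G(4) = mex({0, 1}) = 2
G(5) = mex({0, 1, 2}) = 3
G(6) = mex({0, 1, 3}) = 2
G(7) = mex({0, 1, 2}) = 3
G(8) = mex({0, 1, 2, 3}) = 4
G(9) = mex({0, 1, 2, 3, 4}) = 5
G(10) = mex({1, 2, 3, 5}) = 0
G(11) = mex({0, 2, 3, 4}) = 1
G(12) = mex({1, 2, 3, 4, 5}) = 0
G(13) = mex({0, 2, 3, 4, 5}) = 1
G(14) = mex({0, 1, 3, 4, 5}) = 2
G(15) = mex({0, 1, 2, 4, 5}) = 3
G(16) = mex({0, 1, 3, 5}) = 2
Observe that G(10)..G(16) = 0, 1, 0, 1, 2, 3, 2 repeats G(0)..G(6) = 0, 1, 0, 1, 2, 3, 2.
For k >= max(S) = 7, G(k) is determined by the previous 7 values G(k-7)..G(k-1); a window of 7 consecutive values has recurred shifted by 10, so by induction G(k + 10) = G(k) for all k >= 0: the sequence is periodic from the start with period 10.
One period: G(0..9) = 0, 1, 0, 1, 2, 3, 2, 3, 4, 5.
44 mod 10 = 4, so G(44) = G(4) = 2.

2


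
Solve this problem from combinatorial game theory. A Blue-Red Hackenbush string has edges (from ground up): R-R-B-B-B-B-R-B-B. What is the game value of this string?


Edges (from ground): R-R-B-B-B-B-R-B-B
By Berlekamp's sign-expansion rule, a Blue-Red Hackenbush stalk has the value of the surreal number whose sign sequence is the edge sequence with B -> + and R -> -.
Sign sequence: --++++-++
Trace the sign expansion in the surreal number tree, starting from 0:
Edge 1: R (sign -) -> bounds (-inf, 0), value = -1
Edge 2: R (sign -) -> bounds (-inf, -1), value = -2
Edge 3: B (sign +) -> bounds (-2, -1), value = -3/2
Edge 4: B (sign +) -> bounds (-3/2, -1), value = -5/4
Edge 5: B (sign +) -> bounds (-5/4, -1), value = -9/8
Edge 6: B (sign +) -> bounds (-9/8, -1), value = -17/16
Edge 7: R (sign -) -> bounds (-9/8, -17/16), value = -35/32
Edge 8: B (sign +) -> bounds (-35/32, -17/16), value = -69/64
Edge 9: B (sign +) -> bounds (-69/64, -17/16), value = -137/128
Game value = -137/128

-137/128


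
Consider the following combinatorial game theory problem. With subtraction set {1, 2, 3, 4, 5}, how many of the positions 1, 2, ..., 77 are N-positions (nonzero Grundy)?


Subtraction set S = {1, 2, 3, 4, 5}, so G(n) = n mod 6.
G(n) = 0 when n is a multiple of 6.
Multiples of 6 in [1, 77]: 12
N-positions (nonzero Grundy) = 77 - 12 = 65

65


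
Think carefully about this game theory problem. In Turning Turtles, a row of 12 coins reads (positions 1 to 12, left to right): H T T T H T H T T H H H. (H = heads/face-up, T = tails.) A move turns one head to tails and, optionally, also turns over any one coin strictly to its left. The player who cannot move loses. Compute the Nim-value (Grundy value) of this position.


Coins: H T T T H T H T T H H H
Key fact: a single head at position k behaves exactly like a Nim heap of size k (turning it to T and optionally flipping a coin at j < k corresponds to moving the heap from k to j, or to 0), and heads combine as a disjunctive sum (two heads at the same place would cancel, matching j XOR j = 0). So the Nim-value is the XOR of the 1-indexed positions of the heads.
Face-up positions (1-indexed): [1, 5, 7, 10, 11, 12]
XOR 0 with 1: 0 XOR 1 = 1
XOR 1 with 5: 1 XOR 5 = 4
XOR 4 with 7: 4 XOR 7 = 3
XOR 3 with 10: 3 XOR 10 = 9
XOR 9 with 11: 9 XOR 11 = 2
XOR 2 with 12: 2 XOR 12 = 14
Nim-value = 14

14


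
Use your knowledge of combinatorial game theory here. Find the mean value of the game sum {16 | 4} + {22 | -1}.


G1 = {16 | 4}, G2 = {22 | -1}
Each is a switch {a | b} with numbers a > b; its mean value is (a + b)/2, and mean value is additive over game sums: m(G1 + G2) = m(G1) + m(G2).
Mean of G1 = (16 + (4))/2 = 20/2 = 10
Mean of G2 = (22 + (-1))/2 = 21/2 = 21/2
Mean of G1 + G2 = 10 + 21/2 = 41/2

41/2


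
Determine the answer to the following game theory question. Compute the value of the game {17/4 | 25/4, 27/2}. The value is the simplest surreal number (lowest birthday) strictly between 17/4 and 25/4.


Left options: {17/4}, max = 17/4
Right options: {25/4, 27/2}, min = 25/4
All options are numbers and max(Left) < min(Right), so by the simplicity theorem the value is the simplest (earliest-born) number strictly between 17/4 and 25/4.
Integers 5 through 6 all lie strictly between 17/4 and 25/4.
Among integers, the simplest (lowest birthday = smallest |n|; 0 is born on day 0, +-n on day n) is 5.
No non-integer in the interval can be simpler: if x is a non-integer in the interval, then floor(x) or ceil(x) also lies in the interval (the interval contains an integer), and both are proper prefixes of x's sign expansion, i.e. born earlier. So the game value is 5.
Game value = 5

5


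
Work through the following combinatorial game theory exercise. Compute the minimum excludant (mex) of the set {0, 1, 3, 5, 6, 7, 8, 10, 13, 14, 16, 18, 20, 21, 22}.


Set = {0, 1, 3, 5, 6, 7, 8, 10, 13, 14, 16, 18, 20, 21, 22}
0 is in the set.
1 is in the set.
2 is NOT in the set. This is the mex.
mex = 2

2


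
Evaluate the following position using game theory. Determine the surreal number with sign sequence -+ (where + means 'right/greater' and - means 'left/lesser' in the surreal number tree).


Sign expansion: -+
Rule: track bounds (lo, hi), initially (-inf, +inf). On '+', the current value becomes lo and we move to the simplest number in (value, hi): value + 1 if hi = +inf, otherwise the midpoint (value + hi)/2. On '-', the current value becomes hi and we move to value - 1 if lo = -inf, otherwise the midpoint (lo + value)/2.
Start at 0.
Step 1: sign = -, move left. Bounds: (-inf, 0). Value = -1
Step 2: sign = +, move right. Bounds: (-1, 0). Value = -1/2
The surreal number with sign expansion -+ is -1/2.

-1/2


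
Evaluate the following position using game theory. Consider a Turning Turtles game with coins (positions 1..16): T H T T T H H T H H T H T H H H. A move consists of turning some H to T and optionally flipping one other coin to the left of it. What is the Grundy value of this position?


Coins: T H T T T H H T H H T H T H H H
Key fact: a single head at position k behaves exactly like a Nim heap of size k (turning it to T and optionally flipping a coin at j < k corresponds to moving the heap from k to j, or to 0), and heads combine as a disjunctive sum (two heads at the same place would cancel, matching j XOR j = 0). So the Nim-value is the XOR of the 1-indexed positions of the heads.
Face-up positions (1-indexed): [2, 6, 7, 9, 10, 12, 14, 15, 16]
XOR 0 with 2: 0 XOR 2 = 2
XOR 2 with 6: 2 XOR 6 = 4
XOR 4 with 7: 4 XOR 7 = 3
XOR 3 with 9: 3 XOR 9 = 10
XOR 10 with 10: 10 XOR 10 = 0
XOR 0 with 12: 0 XOR 12 = 12
XOR 12 with 14: 12 XOR 14 = 2
XOR 2 with 15: 2 XOR 15 = 13
XOR 13 with 16: 13 XOR 16 = 29
Nim-value = 29

29


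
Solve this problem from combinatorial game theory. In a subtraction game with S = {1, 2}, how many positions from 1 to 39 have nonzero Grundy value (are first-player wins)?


Subtraction set S = {1, 2}, so G(n) = n mod 3.
G(n) = 0 when n is a multiple of 3.
Multiples of 3 in [1, 39]: 13
N-positions (nonzero Grundy) = 39 - 13 = 26

26


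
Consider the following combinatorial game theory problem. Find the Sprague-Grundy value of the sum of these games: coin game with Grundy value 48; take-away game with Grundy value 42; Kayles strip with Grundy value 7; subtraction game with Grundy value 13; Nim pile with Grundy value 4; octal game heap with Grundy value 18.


By the Sprague-Grundy theorem, the Grundy value of a sum of games is the XOR of individual Grundy values.
coin game: Grundy value = 48. Running XOR: 0 XOR 48 = 48
take-away game: Grundy value = 42. Running XOR: 48 XOR 42 = 26
Kayles strip: Grundy value = 7. Running XOR: 26 XOR 7 = 29
subtraction game: Grundy value = 13. Running XOR: 29 XOR 13 = 16
Nim pile: Grundy value = 4. Running XOR: 16 XOR 4 = 20
octal game heap: Grundy value = 18. Running XOR: 20 XOR 18 = 6
The combined Grundy value is 6.

6


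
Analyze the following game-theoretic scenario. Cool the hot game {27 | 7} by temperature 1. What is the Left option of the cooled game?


Original game: {27 | 7} (a switch {a | b} with a > b).
Cooling by t (for t below the temperature (a - b)/2 = 10) taxes each move by t: {a | b} cooled by t is {a - t | b + t}.
Cooling amount: t = 1
Cooled Left option: 27 - 1 = 26
Cooled Right option: 7 + 1 = 8
Cooled game: {26 | 8}
Left option = 26

26


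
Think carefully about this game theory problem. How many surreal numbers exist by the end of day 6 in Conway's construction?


Day 0: {|} = 0 is born. Count = 1.
Day n: the number of surreal numbers born by day n is 2^(n+1) - 1.
By day 0: 2^1 - 1 = 1
By day 1: 2^2 - 1 = 3
By day 2: 2^3 - 1 = 7
By day 3: 2^4 - 1 = 15
By day 4: 2^5 - 1 = 31
By day 5: 2^6 - 1 = 63
By day 6: 2^7 - 1 = 127
By day 6: 127 surreal numbers.

127


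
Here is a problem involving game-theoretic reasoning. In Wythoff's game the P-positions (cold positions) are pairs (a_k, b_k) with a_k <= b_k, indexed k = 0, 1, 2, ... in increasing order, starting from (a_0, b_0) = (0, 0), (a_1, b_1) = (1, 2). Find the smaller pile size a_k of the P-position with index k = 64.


By Wythoff's theorem, a_k = floor(k * phi) and b_k = floor(k * phi^2) = a_k + k, where phi = (1 + sqrt(5))/2 is the golden ratio.
phi = (1 + sqrt(5))/2 = 1.618034
k = 64
k * phi = 64 * 1.618034 = 103.554175
a_64 = floor(k * phi) = 103

103


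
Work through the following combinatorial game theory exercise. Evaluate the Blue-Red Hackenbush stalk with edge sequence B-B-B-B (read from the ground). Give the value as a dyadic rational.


Edges (from ground): B-B-B-B
By Berlekamp's sign-expansion rule, a Blue-Red Hackenbush stalk has the value of the surreal number whose sign sequence is the edge sequence with B -> + and R -> -.
Sign sequence: ++++
Trace the sign expansion in the surreal number tree, starting from 0:
Edge 1: B (sign +) -> bounds (0, +inf), value = 1
Edge 2: B (sign +) -> bounds (1, +inf), value = 2
Edge 3: B (sign +) -> bounds (2, +inf), value = 3
Edge 4: B (sign +) -> bounds (3, +inf), value = 4
Game value = 4

4


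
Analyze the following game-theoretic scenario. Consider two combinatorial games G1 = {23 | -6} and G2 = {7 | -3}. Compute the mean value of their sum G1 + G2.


G1 = {23 | -6}, G2 = {7 | -3}
Each is a switch {a | b} with numbers a > b; its mean value is (a + b)/2, and mean value is additive over game sums: m(G1 + G2) = m(G1) + m(G2).
Mean of G1 = (23 + (-6))/2 = 17/2 = 17/2
Mean of G2 = (7 + (-3))/2 = 4/2 = 2
Mean of G1 + G2 = 17/2 + 2 = 21/2

21/2


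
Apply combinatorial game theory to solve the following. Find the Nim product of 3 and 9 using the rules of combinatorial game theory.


Nim multiplication is bilinear over XOR: (u XOR v) * w = (u*w) XOR (v*w).
So we split each operand into its bit components and XOR the pairwise Nim products.
3 = 1 + 2 (as XOR of powers of 2).
9 = 1 + 8 (as XOR of powers of 2).
Using the standard Nim-product table on single bits:
  2*2 = 3,   2*4 = 8,   2*8 = 12,
  4*4 = 6,   4*8 = 11,  8*8 = 13,
and  1*x = x (identity), k*l = l*k (commutative).
Pairwise Nim products:
  1 * 1 = 1
  1 * 8 = 8
  2 * 1 = 2
  2 * 8 = 12
XOR them: 1 XOR 8 XOR 2 XOR 12 = 7.
Result: 3 * 9 = 7 (in Nim).

7


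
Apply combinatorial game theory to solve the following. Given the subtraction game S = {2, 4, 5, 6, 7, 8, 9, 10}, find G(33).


The subtraction set is S = {2, 4, 5, 6, 7, 8, 9, 10}.
G(k) = mex{ G(k - s) : s in S, s <= k }. We compute iteratively: G(0) = 0.
G(1) = mex({}) = 0
G(2) = mex({0}) = 1
G(3) = mex({0}) = 1
G(4) = mex({0, 1}) = 2
G(5) = mex({0, 1}) = 2
G(6) = mex({0, 1, 2}) = 3
G(7) = mex({0, 1, 2}) = 3
G(8) = mex({0, 1, 2, 3}) = 4
G(9) = mex({0, 1, 2, 3}) = 4
G(10) = mex({0, 1, 2, 3, 4}) = 5
G(11) = mex({0, 1, 2, 3, 4}) = 5
G(12) = mex({1, 2, 3, 4, 5}) = 0
G(13) = mex({1, 2, 3, 4, 5}) = 0
G(14) = mex({0, 2, 3, 4, 5}) = 1
G(15) = mex({0, 2, 3, 4, 5}) = 1
G(16) = mex({0, 1, 3, 4, 5}) = 2
G(17) = mex({0, 1, 3, 4, 5}) = 2
G(18) = mex({0, 1, 2, 4, 5}) = 3
G(19) = mex({0, 1, 2, 4, 5}) = 3
G(20) = mex({0, 1, 2, 3, 5}) = 4
G(21) = mex({0, 1, 2, 3, 5}) = 4
Observe that G(12)..G(21) = 0, 0, 1, 1, 2, 2, 3, 3, 4, 4 repeats G(0)..G(9) = 0, 0, 1, 1, 2, 2, 3, 3, 4, 4.
For k >= max(S) = 10, G(k) is determined by the previous 10 values G(k-10)..G(k-1); a window of 10 consecutive values has recurred shifted by 12, so by induction G(k + 12) = G(k) for all k >= 0: the sequence is periodic from the start with period 12.
One period: G(0..11) = 0, 0, 1, 1, 2, 2, 3, 3, 4, 4, 5, 5.
33 mod 12 = 9, so G(33) = G(9) = 4.

4


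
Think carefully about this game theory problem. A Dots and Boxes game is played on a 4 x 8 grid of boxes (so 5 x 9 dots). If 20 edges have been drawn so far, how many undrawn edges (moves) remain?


Grid: 4 x 8 boxes, i.e. 5 rows and 9 columns of dots.
Horizontal edges: (rows + 1) * cols = 5 * 8 = 40
Vertical edges: rows * (cols + 1) = 4 * 9 = 36
Total edges: 40 + 36 = 76
Edges drawn: 20
Remaining: 76 - 20 = 56

56


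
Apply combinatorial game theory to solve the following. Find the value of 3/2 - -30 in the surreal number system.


x = 3/2, y = -30
Converting to common denominator: 2
x = 3/2, y = -60/2
x - y = 3/2 - -30 = 63/2

63/2


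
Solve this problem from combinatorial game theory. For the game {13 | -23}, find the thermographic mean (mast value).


Game = {13 | -23}, a switch {a | b} with numbers a > b.
Its thermograph has left wall a - t and right wall b + t, which meet at t = (a - b)/2, where both equal (a + b)/2. So the mast (mean value) is at (a + b)/2.
Mean = (13 + (-23))/2 = -10/2 = -5

-5


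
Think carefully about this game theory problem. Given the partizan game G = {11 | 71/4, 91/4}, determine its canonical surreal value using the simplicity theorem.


Left options: {11}, max = 11
Right options: {71/4, 91/4}, min = 71/4
All options are numbers and max(Left) < min(Right), so by the simplicity theorem the value is the simplest (earliest-born) number strictly between 11 and 71/4.
Integers 12 through 17 all lie strictly between 11 and 71/4.
Among integers, the simplest (lowest birthday = smallest |n|; 0 is born on day 0, +-n on day n) is 12.
No non-integer in the interval can be simpler: if x is a non-integer in the interval, then floor(x) or ceil(x) also lies in the interval (the interval contains an integer), and both are proper prefixes of x's sign expansion, i.e. born earlier. So the game value is 12.
Game value = 12

12
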